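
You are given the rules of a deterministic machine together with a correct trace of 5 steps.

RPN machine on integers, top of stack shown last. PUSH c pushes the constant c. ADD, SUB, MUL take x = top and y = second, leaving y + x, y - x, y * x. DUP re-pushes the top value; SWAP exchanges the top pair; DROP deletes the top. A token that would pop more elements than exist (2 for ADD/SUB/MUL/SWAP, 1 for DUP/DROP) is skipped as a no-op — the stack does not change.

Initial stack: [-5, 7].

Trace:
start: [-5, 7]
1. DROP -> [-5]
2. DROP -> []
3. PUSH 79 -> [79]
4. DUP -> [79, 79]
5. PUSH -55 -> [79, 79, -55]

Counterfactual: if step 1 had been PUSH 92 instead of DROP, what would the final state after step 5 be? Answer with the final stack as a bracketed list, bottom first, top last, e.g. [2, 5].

[-5, 7, 79, 79, -55]

(re-executing from step 1 with the substitution; state before step 1: [-5, 7])
1. PUSH 92 -> [-5, 7, 92]
2. DROP -> [-5, 7]
3. PUSH 79 -> [-5, 7, 79]
4. DUP -> [-5, 7, 79, 79]
5. PUSH -55 -> [-5, 7, 79, 79, -55]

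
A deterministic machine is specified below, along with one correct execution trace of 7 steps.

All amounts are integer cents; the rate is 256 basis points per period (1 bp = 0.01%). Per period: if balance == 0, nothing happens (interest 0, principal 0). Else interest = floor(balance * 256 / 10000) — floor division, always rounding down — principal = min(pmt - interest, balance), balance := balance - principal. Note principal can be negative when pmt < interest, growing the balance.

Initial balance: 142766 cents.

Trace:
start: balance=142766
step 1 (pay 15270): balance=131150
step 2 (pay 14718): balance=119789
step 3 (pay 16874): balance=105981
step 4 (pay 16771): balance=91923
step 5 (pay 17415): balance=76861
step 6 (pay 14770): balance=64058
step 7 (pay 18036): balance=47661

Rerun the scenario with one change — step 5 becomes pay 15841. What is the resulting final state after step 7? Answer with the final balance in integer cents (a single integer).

(re-executing from step 5 with the substitution; state before step 5: balance=91923)
step 5 (pay 15841): balance=78435
step 6 (pay 14770): balance=65672
step 7 (pay 18036): balance=49317

49317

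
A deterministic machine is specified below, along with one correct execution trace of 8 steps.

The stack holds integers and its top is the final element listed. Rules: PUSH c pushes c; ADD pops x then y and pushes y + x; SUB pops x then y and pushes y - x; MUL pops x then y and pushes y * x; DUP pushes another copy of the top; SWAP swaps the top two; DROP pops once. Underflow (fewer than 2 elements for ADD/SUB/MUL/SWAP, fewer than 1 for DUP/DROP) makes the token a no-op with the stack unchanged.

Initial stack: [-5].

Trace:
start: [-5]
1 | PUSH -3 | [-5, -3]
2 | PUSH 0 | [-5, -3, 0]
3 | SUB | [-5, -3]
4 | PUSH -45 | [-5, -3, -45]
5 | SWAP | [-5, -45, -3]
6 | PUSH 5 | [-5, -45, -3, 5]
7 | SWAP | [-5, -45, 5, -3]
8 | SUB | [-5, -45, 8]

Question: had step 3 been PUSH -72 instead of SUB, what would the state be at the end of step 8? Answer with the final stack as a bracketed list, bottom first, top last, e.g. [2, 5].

(re-executing from step 3 with the substitution; state before step 3: [-5, -3, 0])
3 | PUSH -72 | [-5, -3, 0, -72]
4 | PUSH -45 | [-5, -3, 0, -72, -45]
5 | SWAP | [-5, -3, 0, -45, -72]
6 | PUSH 5 | [-5, -3, 0, -45, -72, 5]
7 | SWAP | [-5, -3, 0, -45, 5, -72]
8 | SUB | [-5, -3, 0, -45, 77]

[-5, -3, 0, -45, 77]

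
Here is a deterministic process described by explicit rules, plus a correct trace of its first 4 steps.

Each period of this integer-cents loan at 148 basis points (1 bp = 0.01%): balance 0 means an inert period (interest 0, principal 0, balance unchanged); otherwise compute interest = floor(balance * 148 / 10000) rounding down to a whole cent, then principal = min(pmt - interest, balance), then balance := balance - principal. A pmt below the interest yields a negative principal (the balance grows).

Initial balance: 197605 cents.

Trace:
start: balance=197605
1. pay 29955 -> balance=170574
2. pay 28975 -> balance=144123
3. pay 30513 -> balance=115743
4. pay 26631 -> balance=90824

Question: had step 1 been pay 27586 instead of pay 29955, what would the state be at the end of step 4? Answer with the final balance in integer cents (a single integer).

93300

(re-executing from step 1 with the substitution; state before step 1: balance=197605)
1. pay 27586 -> balance=172943
2. pay 28975 -> balance=146527
3. pay 30513 -> balance=118182
4. pay 26631 -> balance=93300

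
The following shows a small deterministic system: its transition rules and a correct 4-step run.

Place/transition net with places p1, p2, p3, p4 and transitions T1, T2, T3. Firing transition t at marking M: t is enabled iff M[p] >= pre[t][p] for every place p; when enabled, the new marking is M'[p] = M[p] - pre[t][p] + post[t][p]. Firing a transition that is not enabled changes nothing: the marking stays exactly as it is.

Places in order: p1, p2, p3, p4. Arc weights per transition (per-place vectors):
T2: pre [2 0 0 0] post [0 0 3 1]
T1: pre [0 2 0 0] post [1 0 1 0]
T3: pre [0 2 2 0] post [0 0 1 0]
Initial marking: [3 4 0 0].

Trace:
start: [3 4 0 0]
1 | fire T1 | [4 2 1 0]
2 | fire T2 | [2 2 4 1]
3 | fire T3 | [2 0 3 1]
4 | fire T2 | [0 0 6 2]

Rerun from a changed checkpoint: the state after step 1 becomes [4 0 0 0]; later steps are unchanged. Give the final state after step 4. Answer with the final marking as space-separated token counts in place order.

state after step 1 := [4 0 0 0]
2 | fire T2 | [2 0 3 1]
3 | fire T3 | [2 0 3 1]
4 | fire T2 | [0 0 6 2]

0 0 6 2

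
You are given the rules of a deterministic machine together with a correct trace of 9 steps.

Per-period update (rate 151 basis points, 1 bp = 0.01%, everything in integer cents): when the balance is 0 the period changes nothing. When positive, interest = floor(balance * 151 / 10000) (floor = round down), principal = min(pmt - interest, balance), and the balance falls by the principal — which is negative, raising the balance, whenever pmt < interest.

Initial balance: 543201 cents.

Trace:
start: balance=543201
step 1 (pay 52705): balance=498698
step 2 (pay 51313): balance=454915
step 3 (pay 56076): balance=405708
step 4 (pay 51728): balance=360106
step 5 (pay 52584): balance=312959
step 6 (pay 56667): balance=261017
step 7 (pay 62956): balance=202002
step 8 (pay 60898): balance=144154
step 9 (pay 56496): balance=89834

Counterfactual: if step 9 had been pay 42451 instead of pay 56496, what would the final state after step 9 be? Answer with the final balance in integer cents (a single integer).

103879

(re-executing from step 9 with the substitution; state before step 9: balance=144154)
step 9 (pay 42451): balance=103879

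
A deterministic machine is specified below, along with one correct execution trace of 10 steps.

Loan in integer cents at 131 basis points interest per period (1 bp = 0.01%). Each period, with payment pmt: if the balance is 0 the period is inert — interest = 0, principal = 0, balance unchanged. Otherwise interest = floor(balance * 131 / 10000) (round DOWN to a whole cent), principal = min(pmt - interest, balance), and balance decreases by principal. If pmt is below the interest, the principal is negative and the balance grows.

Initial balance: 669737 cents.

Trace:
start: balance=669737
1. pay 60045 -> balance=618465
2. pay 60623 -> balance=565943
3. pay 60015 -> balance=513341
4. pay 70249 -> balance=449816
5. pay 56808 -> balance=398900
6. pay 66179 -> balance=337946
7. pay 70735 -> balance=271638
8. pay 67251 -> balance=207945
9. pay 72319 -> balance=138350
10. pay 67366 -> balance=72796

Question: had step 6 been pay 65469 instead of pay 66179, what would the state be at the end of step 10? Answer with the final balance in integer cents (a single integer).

73543

(re-executing from step 6 with the substitution; state before step 6: balance=398900)
6. pay 65469 -> balance=338656
7. pay 70735 -> balance=272357
8. pay 67251 -> balance=208673
9. pay 72319 -> balance=139087
10. pay 67366 -> balance=73543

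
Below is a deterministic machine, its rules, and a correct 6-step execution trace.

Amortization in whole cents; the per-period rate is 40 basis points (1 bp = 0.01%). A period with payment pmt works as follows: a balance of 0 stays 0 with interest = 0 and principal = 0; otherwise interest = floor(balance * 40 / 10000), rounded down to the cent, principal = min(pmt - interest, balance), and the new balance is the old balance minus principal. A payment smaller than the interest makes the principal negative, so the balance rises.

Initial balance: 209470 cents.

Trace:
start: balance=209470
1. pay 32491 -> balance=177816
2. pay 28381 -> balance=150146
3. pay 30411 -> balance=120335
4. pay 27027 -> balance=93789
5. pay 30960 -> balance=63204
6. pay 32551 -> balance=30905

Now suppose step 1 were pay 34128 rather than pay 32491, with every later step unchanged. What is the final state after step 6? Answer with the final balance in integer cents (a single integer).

(re-executing from step 1 with the substitution; state before step 1: balance=209470)
1. pay 34128 -> balance=176179
2. pay 28381 -> balance=148502
3. pay 30411 -> balance=118685
4. pay 27027 -> balance=92132
5. pay 30960 -> balance=61540
6. pay 32551 -> balance=29235

29235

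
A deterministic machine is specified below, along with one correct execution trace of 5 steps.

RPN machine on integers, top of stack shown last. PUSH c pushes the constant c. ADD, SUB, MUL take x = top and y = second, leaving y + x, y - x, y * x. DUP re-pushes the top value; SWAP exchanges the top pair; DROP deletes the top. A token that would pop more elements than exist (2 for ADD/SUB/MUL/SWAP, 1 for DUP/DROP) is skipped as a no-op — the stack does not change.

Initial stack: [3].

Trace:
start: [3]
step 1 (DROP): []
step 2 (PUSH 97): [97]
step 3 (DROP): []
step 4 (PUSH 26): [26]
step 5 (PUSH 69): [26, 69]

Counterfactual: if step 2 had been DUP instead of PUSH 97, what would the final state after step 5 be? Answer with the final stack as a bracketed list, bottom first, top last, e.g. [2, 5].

[26, 69]

(re-executing from step 2 with the substitution; state before step 2: [])
step 2 (DUP): []
step 3 (DROP): []
step 4 (PUSH 26): [26]
step 5 (PUSH 69): [26, 69]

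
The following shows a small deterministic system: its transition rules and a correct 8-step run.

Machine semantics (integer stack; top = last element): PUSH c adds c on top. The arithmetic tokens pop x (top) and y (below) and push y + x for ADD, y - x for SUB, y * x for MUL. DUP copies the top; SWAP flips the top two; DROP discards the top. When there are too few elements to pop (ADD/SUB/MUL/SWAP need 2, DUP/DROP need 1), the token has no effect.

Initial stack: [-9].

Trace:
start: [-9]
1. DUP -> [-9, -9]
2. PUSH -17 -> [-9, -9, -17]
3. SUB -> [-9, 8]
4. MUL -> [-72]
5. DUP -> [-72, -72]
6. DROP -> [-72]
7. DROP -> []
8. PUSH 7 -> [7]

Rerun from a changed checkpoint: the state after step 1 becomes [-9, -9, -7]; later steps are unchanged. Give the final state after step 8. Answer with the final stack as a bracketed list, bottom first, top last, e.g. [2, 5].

state after step 1 := [-9, -9, -7]
2. PUSH -17 -> [-9, -9, -7, -17]
3. SUB -> [-9, -9, 10]
4. MUL -> [-9, -90]
5. DUP -> [-9, -90, -90]
6. DROP -> [-9, -90]
7. DROP -> [-9]
8. PUSH 7 -> [-9, 7]

[-9, 7]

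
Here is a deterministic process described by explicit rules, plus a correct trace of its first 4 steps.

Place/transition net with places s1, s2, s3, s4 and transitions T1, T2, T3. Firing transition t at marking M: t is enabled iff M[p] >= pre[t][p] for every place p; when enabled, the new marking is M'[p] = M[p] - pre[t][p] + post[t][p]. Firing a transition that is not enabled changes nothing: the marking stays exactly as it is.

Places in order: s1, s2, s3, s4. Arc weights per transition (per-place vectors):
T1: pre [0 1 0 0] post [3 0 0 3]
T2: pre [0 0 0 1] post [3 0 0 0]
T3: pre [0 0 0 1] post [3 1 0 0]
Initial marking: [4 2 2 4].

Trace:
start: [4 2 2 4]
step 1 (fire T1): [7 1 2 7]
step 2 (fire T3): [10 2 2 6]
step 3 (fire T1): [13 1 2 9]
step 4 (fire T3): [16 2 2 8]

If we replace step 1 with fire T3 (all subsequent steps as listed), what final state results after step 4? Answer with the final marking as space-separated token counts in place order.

(re-executing from step 1 with the substitution; state before step 1: [4 2 2 4])
step 1 (fire T3): [7 3 2 3]
step 2 (fire T3): [10 4 2 2]
step 3 (fire T1): [13 3 2 5]
step 4 (fire T3): [16 4 2 4]

16 4 2 4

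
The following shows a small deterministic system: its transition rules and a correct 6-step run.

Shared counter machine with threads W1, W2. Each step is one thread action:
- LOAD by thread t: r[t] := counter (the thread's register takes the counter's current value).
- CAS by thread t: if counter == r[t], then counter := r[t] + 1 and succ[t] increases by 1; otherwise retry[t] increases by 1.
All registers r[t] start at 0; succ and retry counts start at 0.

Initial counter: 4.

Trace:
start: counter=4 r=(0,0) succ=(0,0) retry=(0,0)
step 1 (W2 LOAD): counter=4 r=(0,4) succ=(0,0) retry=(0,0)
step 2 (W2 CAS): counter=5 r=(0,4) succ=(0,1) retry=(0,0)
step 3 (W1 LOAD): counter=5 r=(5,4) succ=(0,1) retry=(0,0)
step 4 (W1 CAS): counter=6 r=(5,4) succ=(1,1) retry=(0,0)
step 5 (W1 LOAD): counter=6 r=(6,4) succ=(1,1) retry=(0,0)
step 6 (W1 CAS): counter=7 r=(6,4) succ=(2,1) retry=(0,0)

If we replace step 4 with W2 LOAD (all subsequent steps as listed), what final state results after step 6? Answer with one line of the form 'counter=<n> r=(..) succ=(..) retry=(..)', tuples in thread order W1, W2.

counter=6 r=(5,5) succ=(1,1) retry=(0,0)

(re-executing from step 4 with the substitution; state before step 4: counter=5 r=(5,4) succ=(0,1) retry=(0,0))
step 4 (W2 LOAD): counter=5 r=(5,5) succ=(0,1) retry=(0,0)
step 5 (W1 LOAD): counter=5 r=(5,5) succ=(0,1) retry=(0,0)
step 6 (W1 CAS): counter=6 r=(5,5) succ=(1,1) retry=(0,0)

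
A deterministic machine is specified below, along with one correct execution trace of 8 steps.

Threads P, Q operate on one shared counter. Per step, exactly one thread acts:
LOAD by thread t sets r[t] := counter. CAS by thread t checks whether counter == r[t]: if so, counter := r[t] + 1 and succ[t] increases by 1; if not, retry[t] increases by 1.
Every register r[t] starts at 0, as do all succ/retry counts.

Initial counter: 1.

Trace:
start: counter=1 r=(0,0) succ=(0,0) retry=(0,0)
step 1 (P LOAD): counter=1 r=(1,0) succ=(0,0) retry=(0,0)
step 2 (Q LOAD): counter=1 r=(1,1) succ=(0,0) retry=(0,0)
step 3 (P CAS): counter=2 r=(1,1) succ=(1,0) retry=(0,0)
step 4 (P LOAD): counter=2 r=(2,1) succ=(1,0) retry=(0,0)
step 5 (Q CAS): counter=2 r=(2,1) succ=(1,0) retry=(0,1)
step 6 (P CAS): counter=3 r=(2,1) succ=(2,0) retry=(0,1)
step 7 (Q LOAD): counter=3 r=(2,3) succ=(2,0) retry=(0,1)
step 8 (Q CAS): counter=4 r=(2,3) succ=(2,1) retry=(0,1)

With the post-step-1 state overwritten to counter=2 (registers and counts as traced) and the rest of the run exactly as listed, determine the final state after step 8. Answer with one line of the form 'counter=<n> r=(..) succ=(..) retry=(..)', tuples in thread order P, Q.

state after step 1 := counter=2 r=(1,0) succ=(0,0) retry=(0,0)
step 2 (Q LOAD): counter=2 r=(1,2) succ=(0,0) retry=(0,0)
step 3 (P CAS): counter=2 r=(1,2) succ=(0,0) retry=(1,0)
step 4 (P LOAD): counter=2 r=(2,2) succ=(0,0) retry=(1,0)
step 5 (Q CAS): counter=3 r=(2,2) succ=(0,1) retry=(1,0)
step 6 (P CAS): counter=3 r=(2,2) succ=(0,1) retry=(2,0)
step 7 (Q LOAD): counter=3 r=(2,3) succ=(0,1) retry=(2,0)
step 8 (Q CAS): counter=4 r=(2,3) succ=(0,2) retry=(2,0)

counter=4 r=(2,3) succ=(0,2) retry=(2,0)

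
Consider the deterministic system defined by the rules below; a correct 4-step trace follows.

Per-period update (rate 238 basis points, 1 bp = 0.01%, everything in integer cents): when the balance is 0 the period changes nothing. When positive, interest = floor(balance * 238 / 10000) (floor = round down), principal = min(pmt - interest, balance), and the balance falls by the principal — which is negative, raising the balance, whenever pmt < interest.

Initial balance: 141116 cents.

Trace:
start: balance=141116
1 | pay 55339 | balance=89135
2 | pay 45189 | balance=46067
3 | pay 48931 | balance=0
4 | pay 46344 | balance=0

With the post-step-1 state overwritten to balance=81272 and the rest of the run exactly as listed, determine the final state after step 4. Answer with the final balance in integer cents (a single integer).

0

state after step 1 := balance=81272
2 | pay 45189 | balance=38017
3 | pay 48931 | balance=0
4 | pay 46344 | balance=0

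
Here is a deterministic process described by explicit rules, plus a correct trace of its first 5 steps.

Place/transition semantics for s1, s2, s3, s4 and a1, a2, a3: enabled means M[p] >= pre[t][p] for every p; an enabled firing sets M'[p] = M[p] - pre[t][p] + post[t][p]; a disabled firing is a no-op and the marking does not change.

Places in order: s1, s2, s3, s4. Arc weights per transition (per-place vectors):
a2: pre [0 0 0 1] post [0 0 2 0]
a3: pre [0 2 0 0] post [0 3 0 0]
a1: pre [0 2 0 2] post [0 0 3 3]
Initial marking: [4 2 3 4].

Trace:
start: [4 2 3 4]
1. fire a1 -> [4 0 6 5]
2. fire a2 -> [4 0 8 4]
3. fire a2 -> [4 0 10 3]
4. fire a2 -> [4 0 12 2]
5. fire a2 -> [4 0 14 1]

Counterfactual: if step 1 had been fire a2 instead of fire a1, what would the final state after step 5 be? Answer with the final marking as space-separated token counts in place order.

(re-executing from step 1 with the substitution; state before step 1: [4 2 3 4])
1. fire a2 -> [4 2 5 3]
2. fire a2 -> [4 2 7 2]
3. fire a2 -> [4 2 9 1]
4. fire a2 -> [4 2 11 0]
5. fire a2 -> [4 2 11 0]

4 2 11 0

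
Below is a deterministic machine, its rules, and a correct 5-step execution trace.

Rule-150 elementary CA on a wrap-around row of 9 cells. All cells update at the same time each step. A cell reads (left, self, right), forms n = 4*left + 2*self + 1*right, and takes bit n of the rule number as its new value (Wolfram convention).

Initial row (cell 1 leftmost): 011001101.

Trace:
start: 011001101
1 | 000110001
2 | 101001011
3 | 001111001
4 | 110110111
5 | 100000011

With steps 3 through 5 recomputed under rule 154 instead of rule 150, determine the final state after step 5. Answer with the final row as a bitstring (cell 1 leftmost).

001001100

(re-executing steps 3..5 under rule 154; state before step 3: 101001011)
3 | 000110011
4 | 101101110
5 | 001001100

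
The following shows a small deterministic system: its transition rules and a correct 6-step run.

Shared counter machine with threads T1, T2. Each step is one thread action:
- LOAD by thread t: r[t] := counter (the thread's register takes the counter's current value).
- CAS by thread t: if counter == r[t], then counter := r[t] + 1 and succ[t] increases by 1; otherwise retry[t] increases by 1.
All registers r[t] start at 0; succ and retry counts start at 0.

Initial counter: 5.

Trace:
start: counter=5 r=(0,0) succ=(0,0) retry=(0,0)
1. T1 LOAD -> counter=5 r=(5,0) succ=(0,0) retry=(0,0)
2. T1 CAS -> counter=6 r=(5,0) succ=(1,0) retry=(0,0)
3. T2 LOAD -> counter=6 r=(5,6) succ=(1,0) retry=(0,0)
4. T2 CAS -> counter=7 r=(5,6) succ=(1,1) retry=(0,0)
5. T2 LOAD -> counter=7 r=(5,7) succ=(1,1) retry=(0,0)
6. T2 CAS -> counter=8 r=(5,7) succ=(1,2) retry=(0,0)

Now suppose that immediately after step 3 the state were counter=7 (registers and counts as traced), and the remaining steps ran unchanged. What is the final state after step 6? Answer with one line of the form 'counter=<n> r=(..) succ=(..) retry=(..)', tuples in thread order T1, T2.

state after step 3 := counter=7 r=(5,6) succ=(1,0) retry=(0,0)
4. T2 CAS -> counter=7 r=(5,6) succ=(1,0) retry=(0,1)
5. T2 LOAD -> counter=7 r=(5,7) succ=(1,0) retry=(0,1)
6. T2 CAS -> counter=8 r=(5,7) succ=(1,1) retry=(0,1)

counter=8 r=(5,7) succ=(1,1) retry=(0,1)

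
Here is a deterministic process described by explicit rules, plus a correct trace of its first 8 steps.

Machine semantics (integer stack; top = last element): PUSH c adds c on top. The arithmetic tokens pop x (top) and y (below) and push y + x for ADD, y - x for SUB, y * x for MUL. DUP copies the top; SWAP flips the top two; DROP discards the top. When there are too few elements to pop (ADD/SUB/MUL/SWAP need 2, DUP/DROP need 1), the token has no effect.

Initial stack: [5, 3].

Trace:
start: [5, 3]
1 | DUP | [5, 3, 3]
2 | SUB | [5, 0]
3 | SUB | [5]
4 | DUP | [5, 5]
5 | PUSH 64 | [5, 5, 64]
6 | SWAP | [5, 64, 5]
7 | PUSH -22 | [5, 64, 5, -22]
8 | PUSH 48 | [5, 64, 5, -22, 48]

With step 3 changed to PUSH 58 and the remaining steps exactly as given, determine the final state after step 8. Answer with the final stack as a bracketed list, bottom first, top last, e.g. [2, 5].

[5, 0, 58, 64, 58, -22, 48]

(re-executing from step 3 with the substitution; state before step 3: [5, 0])
3 | PUSH 58 | [5, 0, 58]
4 | DUP | [5, 0, 58, 58]
5 | PUSH 64 | [5, 0, 58, 58, 64]
6 | SWAP | [5, 0, 58, 64, 58]
7 | PUSH -22 | [5, 0, 58, 64, 58, -22]
8 | PUSH 48 | [5, 0, 58, 64, 58, -22, 48]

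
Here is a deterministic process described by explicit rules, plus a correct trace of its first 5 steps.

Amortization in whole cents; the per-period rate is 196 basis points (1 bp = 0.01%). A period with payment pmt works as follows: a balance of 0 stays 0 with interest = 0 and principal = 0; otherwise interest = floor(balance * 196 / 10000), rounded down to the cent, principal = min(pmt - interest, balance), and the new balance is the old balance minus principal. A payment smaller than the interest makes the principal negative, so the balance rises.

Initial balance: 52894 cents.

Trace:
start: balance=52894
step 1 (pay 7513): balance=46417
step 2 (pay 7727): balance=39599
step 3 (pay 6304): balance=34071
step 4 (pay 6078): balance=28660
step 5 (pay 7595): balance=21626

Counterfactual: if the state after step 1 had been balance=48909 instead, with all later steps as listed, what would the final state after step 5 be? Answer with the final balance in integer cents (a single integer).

24319

state after step 1 := balance=48909
step 2 (pay 7727): balance=42140
step 3 (pay 6304): balance=36661
step 4 (pay 6078): balance=31301
step 5 (pay 7595): balance=24319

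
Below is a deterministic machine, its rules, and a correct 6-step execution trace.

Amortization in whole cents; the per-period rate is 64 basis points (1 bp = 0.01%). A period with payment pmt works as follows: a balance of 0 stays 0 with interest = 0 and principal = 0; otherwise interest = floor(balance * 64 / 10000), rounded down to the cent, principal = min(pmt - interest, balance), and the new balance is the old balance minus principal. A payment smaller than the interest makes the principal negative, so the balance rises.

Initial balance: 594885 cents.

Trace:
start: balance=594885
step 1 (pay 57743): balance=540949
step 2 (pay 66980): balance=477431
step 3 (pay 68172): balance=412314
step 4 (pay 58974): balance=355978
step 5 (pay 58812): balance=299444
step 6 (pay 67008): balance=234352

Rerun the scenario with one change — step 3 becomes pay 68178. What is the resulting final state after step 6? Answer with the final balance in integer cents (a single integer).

234346

(re-executing from step 3 with the substitution; state before step 3: balance=477431)
step 3 (pay 68178): balance=412308
step 4 (pay 58974): balance=355972
step 5 (pay 58812): balance=299438
step 6 (pay 67008): balance=234346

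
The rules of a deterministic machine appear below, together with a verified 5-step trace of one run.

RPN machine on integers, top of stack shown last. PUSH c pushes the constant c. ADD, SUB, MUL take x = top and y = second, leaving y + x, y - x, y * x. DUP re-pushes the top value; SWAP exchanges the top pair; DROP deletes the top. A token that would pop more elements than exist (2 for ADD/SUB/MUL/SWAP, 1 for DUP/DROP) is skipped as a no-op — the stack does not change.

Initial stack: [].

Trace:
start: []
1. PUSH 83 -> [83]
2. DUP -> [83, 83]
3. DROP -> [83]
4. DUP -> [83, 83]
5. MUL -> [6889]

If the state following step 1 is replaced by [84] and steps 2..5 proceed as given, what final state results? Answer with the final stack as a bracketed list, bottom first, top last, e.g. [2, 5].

[7056]

state after step 1 := [84]
2. DUP -> [84, 84]
3. DROP -> [84]
4. DUP -> [84, 84]
5. MUL -> [7056]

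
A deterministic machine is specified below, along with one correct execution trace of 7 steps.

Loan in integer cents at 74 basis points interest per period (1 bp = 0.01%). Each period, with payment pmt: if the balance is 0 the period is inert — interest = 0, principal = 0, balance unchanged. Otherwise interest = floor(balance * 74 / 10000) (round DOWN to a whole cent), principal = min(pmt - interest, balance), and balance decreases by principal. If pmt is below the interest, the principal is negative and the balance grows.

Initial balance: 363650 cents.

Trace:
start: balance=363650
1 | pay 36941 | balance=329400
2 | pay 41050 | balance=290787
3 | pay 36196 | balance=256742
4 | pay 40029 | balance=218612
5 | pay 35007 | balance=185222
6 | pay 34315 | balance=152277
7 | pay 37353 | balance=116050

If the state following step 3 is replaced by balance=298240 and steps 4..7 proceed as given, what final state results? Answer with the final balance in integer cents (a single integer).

state after step 3 := balance=298240
4 | pay 40029 | balance=260417
5 | pay 35007 | balance=227337
6 | pay 34315 | balance=194704
7 | pay 37353 | balance=158791

158791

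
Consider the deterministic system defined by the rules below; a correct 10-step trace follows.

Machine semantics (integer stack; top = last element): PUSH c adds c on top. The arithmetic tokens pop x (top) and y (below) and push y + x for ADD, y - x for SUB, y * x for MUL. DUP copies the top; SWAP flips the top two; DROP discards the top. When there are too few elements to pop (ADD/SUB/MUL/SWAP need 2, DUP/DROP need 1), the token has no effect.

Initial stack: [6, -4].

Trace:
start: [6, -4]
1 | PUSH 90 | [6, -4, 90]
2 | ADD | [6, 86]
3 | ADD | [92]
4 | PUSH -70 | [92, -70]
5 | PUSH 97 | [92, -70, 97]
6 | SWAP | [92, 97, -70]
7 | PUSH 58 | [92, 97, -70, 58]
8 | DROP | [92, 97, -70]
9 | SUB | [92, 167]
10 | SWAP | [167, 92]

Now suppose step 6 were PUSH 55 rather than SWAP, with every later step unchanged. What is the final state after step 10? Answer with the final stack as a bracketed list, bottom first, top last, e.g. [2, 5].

[92, 42, -70]

(re-executing from step 6 with the substitution; state before step 6: [92, -70, 97])
6 | PUSH 55 | [92, -70, 97, 55]
7 | PUSH 58 | [92, -70, 97, 55, 58]
8 | DROP | [92, -70, 97, 55]
9 | SUB | [92, -70, 42]
10 | SWAP | [92, 42, -70]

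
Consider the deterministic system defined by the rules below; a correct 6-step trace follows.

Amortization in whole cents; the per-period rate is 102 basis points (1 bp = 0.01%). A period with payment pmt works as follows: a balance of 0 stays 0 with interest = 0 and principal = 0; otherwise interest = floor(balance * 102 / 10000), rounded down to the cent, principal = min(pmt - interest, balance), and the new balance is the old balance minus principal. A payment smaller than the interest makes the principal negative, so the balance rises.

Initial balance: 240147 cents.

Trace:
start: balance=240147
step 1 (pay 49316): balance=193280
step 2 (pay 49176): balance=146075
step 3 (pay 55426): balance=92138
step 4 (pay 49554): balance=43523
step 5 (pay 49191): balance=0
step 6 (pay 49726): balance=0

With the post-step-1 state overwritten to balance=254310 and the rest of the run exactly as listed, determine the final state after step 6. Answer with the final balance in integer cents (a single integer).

state after step 1 := balance=254310
step 2 (pay 49176): balance=207727
step 3 (pay 55426): balance=154419
step 4 (pay 49554): balance=106440
step 5 (pay 49191): balance=58334
step 6 (pay 49726): balance=9203

9203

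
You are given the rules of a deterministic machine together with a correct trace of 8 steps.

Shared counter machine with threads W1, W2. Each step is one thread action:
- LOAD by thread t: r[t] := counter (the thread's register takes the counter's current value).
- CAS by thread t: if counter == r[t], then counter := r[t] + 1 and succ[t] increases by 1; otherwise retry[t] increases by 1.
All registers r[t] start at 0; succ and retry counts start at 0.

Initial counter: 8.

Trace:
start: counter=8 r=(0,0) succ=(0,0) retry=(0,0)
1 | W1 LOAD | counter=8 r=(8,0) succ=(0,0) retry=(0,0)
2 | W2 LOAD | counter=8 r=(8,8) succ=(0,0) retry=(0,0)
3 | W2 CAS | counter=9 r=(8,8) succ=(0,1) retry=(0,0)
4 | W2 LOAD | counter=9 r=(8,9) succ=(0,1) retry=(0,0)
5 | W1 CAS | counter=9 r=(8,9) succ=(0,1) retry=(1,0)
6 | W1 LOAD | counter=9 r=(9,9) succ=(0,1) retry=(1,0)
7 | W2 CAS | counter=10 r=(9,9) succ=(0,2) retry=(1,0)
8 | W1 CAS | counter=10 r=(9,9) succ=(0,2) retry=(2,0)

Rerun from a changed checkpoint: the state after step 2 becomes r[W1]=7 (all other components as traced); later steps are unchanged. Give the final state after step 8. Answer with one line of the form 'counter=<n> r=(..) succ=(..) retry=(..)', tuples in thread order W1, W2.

state after step 2 := counter=8 r=(7,8) succ=(0,0) retry=(0,0)
3 | W2 CAS | counter=9 r=(7,8) succ=(0,1) retry=(0,0)
4 | W2 LOAD | counter=9 r=(7,9) succ=(0,1) retry=(0,0)
5 | W1 CAS | counter=9 r=(7,9) succ=(0,1) retry=(1,0)
6 | W1 LOAD | counter=9 r=(9,9) succ=(0,1) retry=(1,0)
7 | W2 CAS | counter=10 r=(9,9) succ=(0,2) retry=(1,0)
8 | W1 CAS | counter=10 r=(9,9) succ=(0,2) retry=(2,0)

counter=10 r=(9,9) succ=(0,2) retry=(2,0)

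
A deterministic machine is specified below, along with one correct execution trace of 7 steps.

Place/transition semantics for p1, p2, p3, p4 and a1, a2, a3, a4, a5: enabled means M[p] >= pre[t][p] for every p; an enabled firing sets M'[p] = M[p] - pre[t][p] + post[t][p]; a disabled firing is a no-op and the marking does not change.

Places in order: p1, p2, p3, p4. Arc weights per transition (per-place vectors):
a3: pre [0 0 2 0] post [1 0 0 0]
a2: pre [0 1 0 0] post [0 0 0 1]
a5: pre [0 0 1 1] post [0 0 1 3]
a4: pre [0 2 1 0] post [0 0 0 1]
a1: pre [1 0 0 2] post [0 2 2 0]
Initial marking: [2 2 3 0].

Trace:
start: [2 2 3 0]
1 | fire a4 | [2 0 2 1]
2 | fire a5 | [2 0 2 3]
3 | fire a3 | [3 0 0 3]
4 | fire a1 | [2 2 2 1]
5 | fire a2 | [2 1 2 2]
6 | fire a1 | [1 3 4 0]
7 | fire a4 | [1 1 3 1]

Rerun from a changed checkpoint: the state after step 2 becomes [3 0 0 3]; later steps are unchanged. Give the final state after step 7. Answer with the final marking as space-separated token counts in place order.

1 1 3 1

state after step 2 := [3 0 0 3]
3 | fire a3 | [3 0 0 3]
4 | fire a1 | [2 2 2 1]
5 | fire a2 | [2 1 2 2]
6 | fire a1 | [1 3 4 0]
7 | fire a4 | [1 1 3 1]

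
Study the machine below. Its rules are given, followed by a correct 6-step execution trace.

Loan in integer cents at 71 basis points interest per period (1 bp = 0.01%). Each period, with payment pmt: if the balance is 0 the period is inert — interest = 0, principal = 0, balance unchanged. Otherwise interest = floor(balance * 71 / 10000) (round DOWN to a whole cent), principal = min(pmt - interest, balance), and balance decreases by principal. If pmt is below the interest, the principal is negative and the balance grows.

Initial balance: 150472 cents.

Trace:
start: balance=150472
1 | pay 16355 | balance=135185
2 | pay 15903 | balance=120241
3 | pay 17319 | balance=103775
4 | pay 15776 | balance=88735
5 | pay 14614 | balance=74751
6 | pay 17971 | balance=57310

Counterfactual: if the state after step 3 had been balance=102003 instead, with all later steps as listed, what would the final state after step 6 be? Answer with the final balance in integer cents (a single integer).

55500

state after step 3 := balance=102003
4 | pay 15776 | balance=86951
5 | pay 14614 | balance=72954
6 | pay 17971 | balance=55500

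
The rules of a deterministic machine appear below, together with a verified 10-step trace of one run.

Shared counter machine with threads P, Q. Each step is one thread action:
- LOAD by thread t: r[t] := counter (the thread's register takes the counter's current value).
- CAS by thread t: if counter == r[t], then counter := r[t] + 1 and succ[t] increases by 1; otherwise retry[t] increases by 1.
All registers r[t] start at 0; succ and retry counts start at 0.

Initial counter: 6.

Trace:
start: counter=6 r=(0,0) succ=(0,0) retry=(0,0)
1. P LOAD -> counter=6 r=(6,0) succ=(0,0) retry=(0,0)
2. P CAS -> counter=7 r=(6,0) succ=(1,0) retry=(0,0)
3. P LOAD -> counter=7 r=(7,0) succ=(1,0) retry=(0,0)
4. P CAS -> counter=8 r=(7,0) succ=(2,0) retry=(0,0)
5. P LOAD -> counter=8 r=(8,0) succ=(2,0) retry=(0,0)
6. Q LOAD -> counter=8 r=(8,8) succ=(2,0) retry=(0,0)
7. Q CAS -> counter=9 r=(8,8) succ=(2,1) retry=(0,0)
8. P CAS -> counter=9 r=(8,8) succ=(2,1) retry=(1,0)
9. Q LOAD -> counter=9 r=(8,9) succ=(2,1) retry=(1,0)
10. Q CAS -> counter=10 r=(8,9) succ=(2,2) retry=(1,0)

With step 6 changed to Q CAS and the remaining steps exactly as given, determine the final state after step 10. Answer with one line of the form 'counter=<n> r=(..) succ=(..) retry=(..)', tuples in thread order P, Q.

(re-executing from step 6 with the substitution; state before step 6: counter=8 r=(8,0) succ=(2,0) retry=(0,0))
6. Q CAS -> counter=8 r=(8,0) succ=(2,0) retry=(0,1)
7. Q CAS -> counter=8 r=(8,0) succ=(2,0) retry=(0,2)
8. P CAS -> counter=9 r=(8,0) succ=(3,0) retry=(0,2)
9. Q LOAD -> counter=9 r=(8,9) succ=(3,0) retry=(0,2)
10. Q CAS -> counter=10 r=(8,9) succ=(3,1) retry=(0,2)

counter=10 r=(8,9) succ=(3,1) retry=(0,2)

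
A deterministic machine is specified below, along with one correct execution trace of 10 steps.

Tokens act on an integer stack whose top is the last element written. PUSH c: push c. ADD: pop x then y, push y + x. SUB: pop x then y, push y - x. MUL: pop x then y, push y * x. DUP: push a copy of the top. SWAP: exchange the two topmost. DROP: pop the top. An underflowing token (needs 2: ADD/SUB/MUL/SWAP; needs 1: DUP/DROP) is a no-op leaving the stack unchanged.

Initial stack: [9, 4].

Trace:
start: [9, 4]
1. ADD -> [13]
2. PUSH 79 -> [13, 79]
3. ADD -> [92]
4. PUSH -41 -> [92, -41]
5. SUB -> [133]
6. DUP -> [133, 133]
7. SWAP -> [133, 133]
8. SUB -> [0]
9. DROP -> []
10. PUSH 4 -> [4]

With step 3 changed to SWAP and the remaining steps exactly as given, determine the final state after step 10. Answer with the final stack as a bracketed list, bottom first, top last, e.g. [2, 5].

(re-executing from step 3 with the substitution; state before step 3: [13, 79])
3. SWAP -> [79, 13]
4. PUSH -41 -> [79, 13, -41]
5. SUB -> [79, 54]
6. DUP -> [79, 54, 54]
7. SWAP -> [79, 54, 54]
8. SUB -> [79, 0]
9. DROP -> [79]
10. PUSH 4 -> [79, 4]

[79, 4]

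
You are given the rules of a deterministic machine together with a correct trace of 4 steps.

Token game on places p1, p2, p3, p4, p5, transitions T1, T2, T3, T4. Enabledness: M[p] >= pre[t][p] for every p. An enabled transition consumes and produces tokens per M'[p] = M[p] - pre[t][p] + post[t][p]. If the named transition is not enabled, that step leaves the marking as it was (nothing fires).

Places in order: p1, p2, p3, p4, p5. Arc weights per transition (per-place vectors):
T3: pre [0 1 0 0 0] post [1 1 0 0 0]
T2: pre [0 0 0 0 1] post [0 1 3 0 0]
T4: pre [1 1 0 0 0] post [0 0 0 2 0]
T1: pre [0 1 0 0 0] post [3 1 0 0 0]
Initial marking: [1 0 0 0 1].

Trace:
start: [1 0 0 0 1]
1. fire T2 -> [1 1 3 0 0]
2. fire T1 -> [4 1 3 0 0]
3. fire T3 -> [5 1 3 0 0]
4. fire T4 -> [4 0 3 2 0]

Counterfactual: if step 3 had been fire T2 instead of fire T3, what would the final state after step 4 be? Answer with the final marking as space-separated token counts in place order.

3 0 3 2 0

(re-executing from step 3 with the substitution; state before step 3: [4 1 3 0 0])
3. fire T2 -> [4 1 3 0 0]
4. fire T4 -> [3 0 3 2 0]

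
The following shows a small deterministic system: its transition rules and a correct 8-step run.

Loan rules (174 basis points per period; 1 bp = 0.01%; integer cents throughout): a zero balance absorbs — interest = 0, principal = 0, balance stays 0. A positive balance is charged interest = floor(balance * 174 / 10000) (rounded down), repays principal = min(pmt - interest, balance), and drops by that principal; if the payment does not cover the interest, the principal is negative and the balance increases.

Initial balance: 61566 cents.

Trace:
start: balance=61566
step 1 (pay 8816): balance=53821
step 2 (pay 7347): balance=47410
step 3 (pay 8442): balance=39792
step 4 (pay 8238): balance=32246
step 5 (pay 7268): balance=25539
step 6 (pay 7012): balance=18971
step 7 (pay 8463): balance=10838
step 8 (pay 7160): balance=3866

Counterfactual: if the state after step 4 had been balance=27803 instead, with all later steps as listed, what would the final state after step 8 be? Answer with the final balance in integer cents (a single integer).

0

state after step 4 := balance=27803
step 5 (pay 7268): balance=21018
step 6 (pay 7012): balance=14371
step 7 (pay 8463): balance=6158
step 8 (pay 7160): balance=0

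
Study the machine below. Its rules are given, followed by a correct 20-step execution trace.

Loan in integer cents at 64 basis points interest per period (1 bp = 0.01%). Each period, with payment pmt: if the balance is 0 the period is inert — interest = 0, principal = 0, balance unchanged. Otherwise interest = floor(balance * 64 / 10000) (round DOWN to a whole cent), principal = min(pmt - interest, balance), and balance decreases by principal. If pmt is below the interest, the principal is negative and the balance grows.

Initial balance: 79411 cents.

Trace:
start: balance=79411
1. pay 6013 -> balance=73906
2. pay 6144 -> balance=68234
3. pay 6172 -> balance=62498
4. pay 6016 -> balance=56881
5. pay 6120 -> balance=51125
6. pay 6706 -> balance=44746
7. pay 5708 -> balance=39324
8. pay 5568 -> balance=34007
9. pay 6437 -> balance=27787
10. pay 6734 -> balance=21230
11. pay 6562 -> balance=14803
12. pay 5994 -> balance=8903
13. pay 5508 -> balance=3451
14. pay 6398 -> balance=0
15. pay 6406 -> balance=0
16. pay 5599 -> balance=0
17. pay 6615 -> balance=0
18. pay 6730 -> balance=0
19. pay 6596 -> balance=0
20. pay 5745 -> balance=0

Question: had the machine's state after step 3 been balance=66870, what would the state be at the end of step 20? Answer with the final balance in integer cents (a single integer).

0

state after step 3 := balance=66870
4. pay 6016 -> balance=61281
5. pay 6120 -> balance=55553
6. pay 6706 -> balance=49202
7. pay 5708 -> balance=43808
8. pay 5568 -> balance=38520
9. pay 6437 -> balance=32329
10. pay 6734 -> balance=25801
11. pay 6562 -> balance=19404
12. pay 5994 -> balance=13534
13. pay 5508 -> balance=8112
14. pay 6398 -> balance=1765
15. pay 6406 -> balance=0
16. pay 5599 -> balance=0
17. pay 6615 -> balance=0
18. pay 6730 -> balance=0
19. pay 6596 -> balance=0
20. pay 5745 -> balance=0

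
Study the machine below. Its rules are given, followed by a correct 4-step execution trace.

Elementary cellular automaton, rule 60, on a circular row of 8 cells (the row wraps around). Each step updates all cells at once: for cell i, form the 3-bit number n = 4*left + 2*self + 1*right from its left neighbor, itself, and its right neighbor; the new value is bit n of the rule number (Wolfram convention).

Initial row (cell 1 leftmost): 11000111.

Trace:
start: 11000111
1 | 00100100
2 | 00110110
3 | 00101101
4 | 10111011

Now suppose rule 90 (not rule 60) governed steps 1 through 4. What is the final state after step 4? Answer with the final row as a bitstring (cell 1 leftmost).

(re-executing steps 1..4 under rule 90; state before step 1: 11000111)
1 | 01101100
2 | 11101110
3 | 10101010
4 | 00000000

00000000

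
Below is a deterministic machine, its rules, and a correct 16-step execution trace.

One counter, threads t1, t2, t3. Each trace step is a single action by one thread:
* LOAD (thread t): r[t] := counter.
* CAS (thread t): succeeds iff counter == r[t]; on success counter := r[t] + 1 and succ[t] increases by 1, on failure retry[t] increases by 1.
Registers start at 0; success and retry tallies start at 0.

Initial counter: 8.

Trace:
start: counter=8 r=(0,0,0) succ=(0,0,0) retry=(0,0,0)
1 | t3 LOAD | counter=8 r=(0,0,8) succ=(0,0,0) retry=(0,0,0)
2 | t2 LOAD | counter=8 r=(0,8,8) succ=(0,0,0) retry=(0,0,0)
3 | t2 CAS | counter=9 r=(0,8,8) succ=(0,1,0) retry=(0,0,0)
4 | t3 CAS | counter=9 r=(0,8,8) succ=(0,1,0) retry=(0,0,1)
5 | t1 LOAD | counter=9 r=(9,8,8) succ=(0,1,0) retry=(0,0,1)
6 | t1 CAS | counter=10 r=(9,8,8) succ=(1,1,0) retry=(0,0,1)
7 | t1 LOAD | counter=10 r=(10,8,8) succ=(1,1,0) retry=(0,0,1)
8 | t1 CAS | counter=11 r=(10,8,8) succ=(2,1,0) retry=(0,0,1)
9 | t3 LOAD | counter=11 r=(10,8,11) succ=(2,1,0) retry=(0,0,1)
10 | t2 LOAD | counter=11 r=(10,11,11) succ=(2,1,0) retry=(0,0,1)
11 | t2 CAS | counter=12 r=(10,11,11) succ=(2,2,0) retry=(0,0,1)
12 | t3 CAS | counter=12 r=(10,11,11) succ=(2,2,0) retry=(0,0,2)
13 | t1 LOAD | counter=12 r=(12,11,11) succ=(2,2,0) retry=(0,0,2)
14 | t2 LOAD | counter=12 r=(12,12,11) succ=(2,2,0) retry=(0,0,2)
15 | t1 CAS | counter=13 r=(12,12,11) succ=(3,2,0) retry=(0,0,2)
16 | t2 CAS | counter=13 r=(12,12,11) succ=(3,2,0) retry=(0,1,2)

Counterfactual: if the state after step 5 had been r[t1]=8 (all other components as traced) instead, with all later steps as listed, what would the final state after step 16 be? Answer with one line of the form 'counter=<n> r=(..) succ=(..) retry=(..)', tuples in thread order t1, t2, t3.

counter=12 r=(11,11,10) succ=(2,2,0) retry=(1,1,2)

state after step 5 := counter=9 r=(8,8,8) succ=(0,1,0) retry=(0,0,1)
6 | t1 CAS | counter=9 r=(8,8,8) succ=(0,1,0) retry=(1,0,1)
7 | t1 LOAD | counter=9 r=(9,8,8) succ=(0,1,0) retry=(1,0,1)
8 | t1 CAS | counter=10 r=(9,8,8) succ=(1,1,0) retry=(1,0,1)
9 | t3 LOAD | counter=10 r=(9,8,10) succ=(1,1,0) retry=(1,0,1)
10 | t2 LOAD | counter=10 r=(9,10,10) succ=(1,1,0) retry=(1,0,1)
11 | t2 CAS | counter=11 r=(9,10,10) succ=(1,2,0) retry=(1,0,1)
12 | t3 CAS | counter=11 r=(9,10,10) succ=(1,2,0) retry=(1,0,2)
13 | t1 LOAD | counter=11 r=(11,10,10) succ=(1,2,0) retry=(1,0,2)
14 | t2 LOAD | counter=11 r=(11,11,10) succ=(1,2,0) retry=(1,0,2)
15 | t1 CAS | counter=12 r=(11,11,10) succ=(2,2,0) retry=(1,0,2)
16 | t2 CAS | counter=12 r=(11,11,10) succ=(2,2,0) retry=(1,1,2)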